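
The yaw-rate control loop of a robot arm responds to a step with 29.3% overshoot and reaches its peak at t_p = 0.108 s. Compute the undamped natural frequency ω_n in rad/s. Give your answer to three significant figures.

ω_n ≈ 31.2 rad/s

ζ from %OS: ζ = |ln 0.293|/√(π²+ln²0.293) = 0.364.
t_p = π/ω_d ⇒ ω_d = 29.1 rad/s; then ω_n = ω_d/√(1−ζ²) = 31.2 rad/s.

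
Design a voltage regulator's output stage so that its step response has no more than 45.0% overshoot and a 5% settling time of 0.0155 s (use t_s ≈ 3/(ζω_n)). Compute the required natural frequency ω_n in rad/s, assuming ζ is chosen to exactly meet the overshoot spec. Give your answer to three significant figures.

ω_n ≈ 786 rad/s

Inverting the overshoot relation: ζ = |ln 0.450|/√(π² + ln²0.450) = 0.246.
From t_s ≈ 3/(ζω_n): ω_n = 3/(ζ·t_s) = 3/(0.246·0.0155) = 786 rad/s.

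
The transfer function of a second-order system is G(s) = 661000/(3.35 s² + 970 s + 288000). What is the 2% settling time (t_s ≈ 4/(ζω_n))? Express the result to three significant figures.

Dividing through by 3.35: denominator becomes s² + 289.6 s + 85970.
So ω_n = √85970 = 293 rad/s and ζ = 289.6/(2·293) = 0.494.
t_s ≈ 4/(ζω_n) = 0.0276 s.

t_s ≈ 0.0276 s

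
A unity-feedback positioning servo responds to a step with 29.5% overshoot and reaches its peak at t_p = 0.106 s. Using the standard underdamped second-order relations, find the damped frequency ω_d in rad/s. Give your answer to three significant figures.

ω_d ≈ 29.6 rad/s

t_p = π/ω_d, so ω_d = π/0.106 = 29.6 rad/s.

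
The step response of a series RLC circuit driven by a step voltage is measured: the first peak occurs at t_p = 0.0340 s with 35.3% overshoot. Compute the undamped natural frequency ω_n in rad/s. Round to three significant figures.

The overshoot fixes ζ = −ln(OS)/√(π²+ln²(OS)) = 0.315.
From t_p = π/ω_d, ω_d = π/0.0340 = 92.4 rad/s, so ω_n = ω_d/√(1−ζ²) = 97.3 rad/s.

ω_n ≈ 97.3 rad/s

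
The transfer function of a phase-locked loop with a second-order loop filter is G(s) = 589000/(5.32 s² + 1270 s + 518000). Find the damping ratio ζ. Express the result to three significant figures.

Dividing through by 5.32: denominator becomes s² + 238.7 s + 97370.
So ω_n = √97370 = 312 rad/s and ζ = 238.7/(2·312) = 0.383.

ζ ≈ 0.383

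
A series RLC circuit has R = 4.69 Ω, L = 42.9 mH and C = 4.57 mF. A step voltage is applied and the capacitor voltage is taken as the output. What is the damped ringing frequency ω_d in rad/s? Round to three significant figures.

ω_d ≈ 46.0 rad/s

For a series RLC circuit (capacitor voltage as output), ω_n = 1/√(LC) = 1/√(42.9 mH · 4.57 mF) = 71.4 rad/s.
ζ = (R/2)·√(C/L) = (4.69/2)·√(4.57 mF/42.9 mH) = 0.765.
The damped frequency ω_d = ω_n√(1−ζ²) = 46.0 rad/s.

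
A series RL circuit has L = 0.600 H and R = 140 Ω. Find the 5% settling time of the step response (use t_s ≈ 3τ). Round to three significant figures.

t_s ≈ 0.0129 s

τ = L/R = 0.600/140 = 0.00429 s.
t_s ≈ 3τ = 0.0129 s.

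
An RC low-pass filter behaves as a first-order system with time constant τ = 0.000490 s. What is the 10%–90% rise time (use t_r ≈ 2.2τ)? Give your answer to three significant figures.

t_r ≈ 2.2τ = 0.00108 s.

t_r ≈ 0.00108 s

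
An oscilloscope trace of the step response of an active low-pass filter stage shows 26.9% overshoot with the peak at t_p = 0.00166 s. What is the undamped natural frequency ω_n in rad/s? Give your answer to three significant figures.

ω_n ≈ 2050 rad/s

From the overshoot, ζ = −ln(OS)/√(π²+ln²(OS)) = 0.386.
t_p = π/ω_d ⇒ ω_d = 1890 rad/s; then ω_n = ω_d/√(1−ζ²) = 2050 rad/s.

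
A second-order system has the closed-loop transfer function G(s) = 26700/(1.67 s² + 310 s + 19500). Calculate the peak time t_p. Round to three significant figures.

Dividing through by 1.67: denominator becomes s² + 185.6 s + 11680.
So ω_n = √11680 = 108 rad/s and ζ = 185.6/(2·108) = 0.859.
The damped frequency ω_d = ω_n√(1−ζ²) = 55.3 rad/s. t_p = π/ω_d = 0.0568 s.

t_p ≈ 0.0568 s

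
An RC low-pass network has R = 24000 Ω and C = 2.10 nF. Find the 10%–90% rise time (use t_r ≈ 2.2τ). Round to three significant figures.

t_r ≈ 0.000111 s

τ = RC = 24000 × 2.10 nF = 0.0000504 s.
t_r ≈ 2.2τ = 0.000111 s.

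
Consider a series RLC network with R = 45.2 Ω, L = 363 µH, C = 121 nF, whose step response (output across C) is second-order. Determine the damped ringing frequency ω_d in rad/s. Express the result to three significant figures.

For a series RLC circuit (capacitor voltage as output), ω_n = 1/√(LC) = 1/√(363 µH · 121 nF) = 151000 rad/s.
ζ = (R/2)·√(C/L) = (45.2/2)·√(121 nF/363 µH) = 0.413.
ω_d = 151000·√(1 − 0.413²) = 137000 rad/s.

ω_d ≈ 137000 rad/s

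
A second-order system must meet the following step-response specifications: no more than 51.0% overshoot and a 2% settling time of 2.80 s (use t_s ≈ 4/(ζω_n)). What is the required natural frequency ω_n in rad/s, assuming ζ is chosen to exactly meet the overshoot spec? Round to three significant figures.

ω_n ≈ 6.82 rad/s

Inverting the overshoot relation: ζ = |ln 0.510|/√(π² + ln²0.510) = 0.210.
From t_s ≈ 4/(ζω_n): ω_n = 4/(ζ·t_s) = 4/(0.210·2.80) = 6.82 rad/s.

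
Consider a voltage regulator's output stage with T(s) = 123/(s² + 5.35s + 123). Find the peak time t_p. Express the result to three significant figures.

Matching coefficients with s² + 2ζω_n s + ω_n² gives ω_n² = 123 ⇒ ω_n = 11.1 rad/s, and ζ = 5.35/(2ω_n) = 0.241.
ω_d = 11.1·√(1 − 0.241²) = 10.8 rad/s. Then t_p = π/ω_d = 0.292 s.

t_p ≈ 0.292 s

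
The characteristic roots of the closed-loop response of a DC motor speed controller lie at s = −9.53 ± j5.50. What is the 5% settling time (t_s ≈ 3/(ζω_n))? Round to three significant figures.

For poles at −σ ± jω_d, ζω_n = σ = 9.53, so t_s ≈ 3/σ = 0.315 s.

t_s ≈ 0.315 s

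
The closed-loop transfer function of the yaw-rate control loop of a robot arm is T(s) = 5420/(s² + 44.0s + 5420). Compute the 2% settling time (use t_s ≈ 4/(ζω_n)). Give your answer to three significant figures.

ω_n = √5420 = 73.6 rad/s; ζ = 44.0/(2·73.6) = 0.299.
t_s ≈ 4/(ζω_n) = 4/(0.299·73.6) = 0.182 s.

t_s ≈ 0.182 s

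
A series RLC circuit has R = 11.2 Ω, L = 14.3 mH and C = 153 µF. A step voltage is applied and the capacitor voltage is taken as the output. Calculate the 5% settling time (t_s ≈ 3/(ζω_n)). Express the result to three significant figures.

t_s ≈ 0.00766 s

For a series RLC circuit (capacitor voltage as output), ω_n = 1/√(LC) = 1/√(14.3 mH · 153 µF) = 676 rad/s.
ζ = (R/2)·√(C/L) = (11.2/2)·√(153 µF/14.3 mH) = 0.579.
t_s ≈ 3/(ζω_n) = 0.00766 s.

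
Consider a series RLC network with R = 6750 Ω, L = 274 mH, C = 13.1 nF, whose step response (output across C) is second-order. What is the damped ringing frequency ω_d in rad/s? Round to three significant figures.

ω_d ≈ 11300 rad/s

For a series RLC circuit (capacitor voltage as output), ω_n = 1/√(LC) = 1/√(274 mH · 13.1 nF) = 16700 rad/s.
ζ = (R/2)·√(C/L) = (6750/2)·√(13.1 nF/274 mH) = 0.738.
ω_d = 16700·√(1 − 0.738²) = 11300 rad/s.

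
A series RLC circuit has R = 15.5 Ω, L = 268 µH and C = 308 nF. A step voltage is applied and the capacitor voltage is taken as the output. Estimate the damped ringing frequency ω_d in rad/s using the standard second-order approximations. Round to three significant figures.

For a series RLC circuit (capacitor voltage as output), ω_n = 1/√(LC) = 1/√(268 µH · 308 nF) = 110000 rad/s.
ζ = (R/2)·√(C/L) = (15.5/2)·√(308 nF/268 µH) = 0.263.
ω_d = ω_n√(1−ζ²) = 106000 rad/s.

ω_d ≈ 106000 rad/s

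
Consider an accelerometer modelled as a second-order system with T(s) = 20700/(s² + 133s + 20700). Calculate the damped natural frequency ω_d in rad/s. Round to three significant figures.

ω_n = √20700 = 144 rad/s; ζ = 133/(2·144) = 0.462.
The damped frequency ω_d = ω_n√(1−ζ²) = 128 rad/s.

ω_d ≈ 128 rad/s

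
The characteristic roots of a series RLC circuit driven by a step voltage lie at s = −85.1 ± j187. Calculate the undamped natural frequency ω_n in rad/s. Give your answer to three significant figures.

ω_n ≈ 205 rad/s

With σ = 85.1, ω_d = 187: ω_n = √(σ²+ω_d²) = 205 rad/s, ζ = σ/ω_n = 0.414.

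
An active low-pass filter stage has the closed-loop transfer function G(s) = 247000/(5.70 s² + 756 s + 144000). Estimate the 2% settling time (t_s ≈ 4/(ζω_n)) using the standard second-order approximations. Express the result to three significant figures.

t_s ≈ 0.0603 s

Dividing through by 5.70: denominator becomes s² + 132.6 s + 25260.
So ω_n = √25260 = 159 rad/s and ζ = 132.6/(2·159) = 0.417.
t_s ≈ 4/(ζω_n) = 0.0603 s.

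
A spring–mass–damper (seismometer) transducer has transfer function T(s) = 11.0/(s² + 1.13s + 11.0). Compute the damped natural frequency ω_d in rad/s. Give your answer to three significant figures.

Matching coefficients with s² + 2ζω_n s + ω_n² gives ω_n² = 11.0 ⇒ ω_n = 3.32 rad/s, and ζ = 1.13/(2ω_n) = 0.170.
ω_d = 3.32·√(1 − 0.170²) = 3.27 rad/s.

ω_d ≈ 3.27 rad/s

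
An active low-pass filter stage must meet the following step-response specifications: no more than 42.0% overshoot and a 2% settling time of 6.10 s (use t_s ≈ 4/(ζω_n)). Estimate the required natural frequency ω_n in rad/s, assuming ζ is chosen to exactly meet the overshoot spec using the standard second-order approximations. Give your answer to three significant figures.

ω_n ≈ 2.46 rad/s

From %OS = 100·exp(−πζ/√(1−ζ²)), invert to get ζ = −ln(OS)/√(π² + ln²(OS)) with OS = 0.420.
−ln 0.420 = 0.8675, so ζ = 0.8675/√(π² + 0.7526) = 0.266.
From t_s ≈ 4/(ζω_n): ω_n = 4/(ζ·t_s) = 4/(0.266·6.10) = 2.46 rad/s.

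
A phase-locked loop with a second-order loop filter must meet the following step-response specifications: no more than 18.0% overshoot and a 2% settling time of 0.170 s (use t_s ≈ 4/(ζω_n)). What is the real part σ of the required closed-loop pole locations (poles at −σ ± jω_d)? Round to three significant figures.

The settling-time spec alone fixes σ = ζω_n = 4/t_s = 4/0.170 = 23.5.
(Overshoot then fixes ζ = 0.479 and hence ω_d = σ·√(1−ζ²)/ζ = 43.1 rad/s.)

σ ≈ 23.5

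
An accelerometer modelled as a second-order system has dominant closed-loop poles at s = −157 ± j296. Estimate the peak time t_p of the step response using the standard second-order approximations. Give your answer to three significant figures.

t_p ≈ 0.0106 s

t_p = π/ω_d with ω_d = 296 (the imaginary part), so t_p = 0.0106 s.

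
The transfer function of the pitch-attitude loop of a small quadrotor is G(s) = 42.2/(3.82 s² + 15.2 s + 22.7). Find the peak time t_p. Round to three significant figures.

Dividing through by 3.82: denominator becomes s² + 3.979 s + 5.942.
So ω_n = √5.942 = 2.44 rad/s and ζ = 3.979/(2·2.44) = 0.816.
ω_d = ω_n√(1−ζ²) = 1.41 rad/s. t_p = π/ω_d = 2.23 s.

t_p ≈ 2.23 s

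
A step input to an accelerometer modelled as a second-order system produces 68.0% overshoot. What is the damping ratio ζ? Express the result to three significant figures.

Inverting the overshoot relation: ζ = |ln 0.680|/√(π² + ln²0.680) = 0.122.

ζ ≈ 0.122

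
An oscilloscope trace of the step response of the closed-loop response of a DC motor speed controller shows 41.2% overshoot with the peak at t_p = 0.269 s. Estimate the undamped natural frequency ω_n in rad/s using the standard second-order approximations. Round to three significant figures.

The overshoot fixes ζ = −ln(OS)/√(π²+ln²(OS)) = 0.272.
From t_p = π/ω_d, ω_d = π/0.269 = 11.7 rad/s, so ω_n = ω_d/√(1−ζ²) = 12.1 rad/s.

ω_n ≈ 12.1 rad/s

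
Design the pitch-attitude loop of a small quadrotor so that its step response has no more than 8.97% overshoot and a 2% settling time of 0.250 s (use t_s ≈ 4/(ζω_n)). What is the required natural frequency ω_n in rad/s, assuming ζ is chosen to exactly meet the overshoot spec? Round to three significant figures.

ω_n ≈ 26.3 rad/s

ζ = −ln(OS)/√(π² + (ln OS)²). With OS = 0.0897, ln OS = −2.411 and ζ = 2.411/3.960 = 0.609.
Then ω_n = 4/(ζ t_s) = 4/(0.609 × 0.250) = 26.3 rad/s.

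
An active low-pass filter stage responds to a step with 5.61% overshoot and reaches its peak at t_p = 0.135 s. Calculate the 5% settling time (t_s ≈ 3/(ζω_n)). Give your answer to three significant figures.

ζ from %OS: ζ = |ln 0.0561|/√(π²+ln²0.0561) = 0.676.
t_p = π/ω_d ⇒ ω_d = 23.3 rad/s; then ω_n = ω_d/√(1−ζ²) = 31.6 rad/s.
t_s ≈ 3/(ζω_n) = 3/(0.676·31.6) = 0.141 s.

t_s ≈ 0.141 s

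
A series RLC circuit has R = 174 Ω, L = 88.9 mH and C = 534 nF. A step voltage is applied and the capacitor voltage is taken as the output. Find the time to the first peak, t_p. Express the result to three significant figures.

For a series RLC circuit (capacitor voltage as output), ω_n = 1/√(LC) = 1/√(88.9 mH · 534 nF) = 4590 rad/s.
ζ = (R/2)·√(C/L) = (174/2)·√(534 nF/88.9 mH) = 0.213.
ω_d = ω_n√(1−ζ²) = 4480 rad/s. t_p = π/ω_d = 0.000701 s.

t_p ≈ 0.000701 s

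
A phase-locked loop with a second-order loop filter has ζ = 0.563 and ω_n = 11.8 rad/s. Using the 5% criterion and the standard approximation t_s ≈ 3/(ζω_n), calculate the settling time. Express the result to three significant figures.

t_s ≈ 3/(ζω_n) = 3/(0.563 × 11.8) = 0.452 s.

t_s ≈ 0.452 s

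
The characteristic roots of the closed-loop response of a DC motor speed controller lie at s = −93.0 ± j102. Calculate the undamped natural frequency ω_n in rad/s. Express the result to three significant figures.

The poles are at −σ ± jω_d with σ = 93.0 and ω_d = 102, so ω_n = √(σ²+ω_d²) = 138 rad/s and ζ = σ/ω_n = 0.674.

ω_n ≈ 138 rad/s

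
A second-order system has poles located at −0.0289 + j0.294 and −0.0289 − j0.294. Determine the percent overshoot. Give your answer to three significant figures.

With σ = 0.0289, ω_d = 0.294: ω_n = √(σ²+ω_d²) = 0.295 rad/s, ζ = σ/ω_n = 0.0978.
Overshoot: exp(−π·0.0978/√(1−0.0978²)) = 0.734, i.e. 73.4%.

%OS ≈ 73.4%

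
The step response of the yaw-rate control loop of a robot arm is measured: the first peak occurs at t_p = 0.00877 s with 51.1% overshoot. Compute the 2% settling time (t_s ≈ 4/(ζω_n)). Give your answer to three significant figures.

t_s ≈ 0.0523 s

The overshoot fixes ζ = −ln(OS)/√(π²+ln²(OS)) = 0.209.
t_p = π/ω_d ⇒ ω_d = 358 rad/s; then ω_n = ω_d/√(1−ζ²) = 366 rad/s.
t_s ≈ 4/(ζω_n) = 4/(0.209·366) = 0.0523 s.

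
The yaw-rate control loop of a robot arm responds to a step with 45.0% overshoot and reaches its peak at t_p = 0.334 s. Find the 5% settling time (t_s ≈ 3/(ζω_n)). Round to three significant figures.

The overshoot fixes ζ = −ln(OS)/√(π²+ln²(OS)) = 0.246.
t_p = π/ω_d ⇒ ω_d = 9.41 rad/s; then ω_n = ω_d/√(1−ζ²) = 9.71 rad/s.
t_s ≈ 3/(ζω_n) = 3/(0.246·9.71) = 1.25 s.

t_s ≈ 1.25 s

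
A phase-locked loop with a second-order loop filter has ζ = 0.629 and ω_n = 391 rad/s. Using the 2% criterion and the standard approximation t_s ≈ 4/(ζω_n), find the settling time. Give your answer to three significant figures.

t_s ≈ 0.0163 s

t_s ≈ 4/(ζω_n) = 4/(0.629 × 391) = 0.0163 s.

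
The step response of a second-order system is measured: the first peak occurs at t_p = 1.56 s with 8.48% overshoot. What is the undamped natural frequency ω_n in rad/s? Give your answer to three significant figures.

From the overshoot, ζ = −ln(OS)/√(π²+ln²(OS)) = 0.618.
t_p = π/ω_d ⇒ ω_d = 2.01 rad/s; then ω_n = ω_d/√(1−ζ²) = 2.56 rad/s.

ω_n ≈ 2.56 rad/s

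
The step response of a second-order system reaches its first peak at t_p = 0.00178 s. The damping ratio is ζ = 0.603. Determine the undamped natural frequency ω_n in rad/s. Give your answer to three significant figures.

Peak time t_p = π/ω_d, so ω_d = π/t_p = π/0.00178 = 1760 rad/s.
ω_n = ω_d/√(1−ζ²) = 1760/√0.636 = 2210 rad/s.

ω_n ≈ 2210 rad/s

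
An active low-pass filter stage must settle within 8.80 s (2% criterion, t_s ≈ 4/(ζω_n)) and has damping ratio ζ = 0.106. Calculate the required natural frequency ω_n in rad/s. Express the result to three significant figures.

ω_n ≈ 4.29 rad/s

Rearranging t_s ≈ 4/(ζω_n) gives ω_n = 4/(ζ·t_s) = 4/(0.106 × 8.80) = 4.29 rad/s.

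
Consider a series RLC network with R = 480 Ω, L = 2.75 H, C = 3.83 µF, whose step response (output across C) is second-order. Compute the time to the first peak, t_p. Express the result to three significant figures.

t_p ≈ 0.0106 s

For a series RLC circuit (capacitor voltage as output), ω_n = 1/√(LC) = 1/√(2.75 H · 3.83 µF) = 308 rad/s.
ζ = (R/2)·√(C/L) = (480/2)·√(3.83 µF/2.75 H) = 0.283.
ω_d = 308·√(1 − 0.283²) = 296 rad/s. t_p = π/ω_d = 0.0106 s.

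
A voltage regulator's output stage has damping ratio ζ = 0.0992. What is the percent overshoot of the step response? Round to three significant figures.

For an underdamped second-order system, %OS = 100·exp(−πζ/√(1−ζ²)).
πζ/√(1−ζ²) = π·0.0992/√(1−0.00984) = 0.3132, so %OS = 100·e^(−0.3132) = 73.1%.

%OS ≈ 73.1%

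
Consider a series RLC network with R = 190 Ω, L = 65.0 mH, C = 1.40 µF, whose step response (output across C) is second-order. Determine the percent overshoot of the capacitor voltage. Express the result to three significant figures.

%OS ≈ 21.4%

For a series RLC circuit (capacitor voltage as output), ω_n = 1/√(LC) = 1/√(65.0 mH · 1.40 µF) = 3310 rad/s.
ζ = (R/2)·√(C/L) = (190/2)·√(1.40 µF/65.0 mH) = 0.441.
Overshoot: exp(−π·0.441/√(1−0.441²)) = 0.214, i.e. 21.4%.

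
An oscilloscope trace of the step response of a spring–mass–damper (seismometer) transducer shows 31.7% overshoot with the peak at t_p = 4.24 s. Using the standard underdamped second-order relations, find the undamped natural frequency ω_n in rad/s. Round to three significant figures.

ω_n ≈ 0.789 rad/s

ζ from %OS: ζ = |ln 0.317|/√(π²+ln²0.317) = 0.343.
From t_p = π/ω_d, ω_d = π/4.24 = 0.741 rad/s, so ω_n = ω_d/√(1−ζ²) = 0.789 rad/s.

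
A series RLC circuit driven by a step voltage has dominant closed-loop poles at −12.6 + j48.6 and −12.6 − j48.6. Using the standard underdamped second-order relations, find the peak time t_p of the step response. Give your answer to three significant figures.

t_p ≈ 0.0646 s

t_p = π/ω_d with ω_d = 48.6 (the imaginary part), so t_p = 0.0646 s.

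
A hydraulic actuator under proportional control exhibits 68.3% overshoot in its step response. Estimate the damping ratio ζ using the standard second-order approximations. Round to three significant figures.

ζ ≈ 0.120

ζ = −ln(OS)/√(π² + (ln OS)²). With OS = 0.683, ln OS = −0.3813 and ζ = 0.3813/3.165 = 0.120.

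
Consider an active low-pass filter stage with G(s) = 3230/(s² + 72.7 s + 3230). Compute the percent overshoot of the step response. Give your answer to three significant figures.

Matching coefficients with s² + 2ζω_n s + ω_n² gives ω_n² = 3230 ⇒ ω_n = 56.8 rad/s, and ζ = 72.7/(2ω_n) = 0.640.
Overshoot: exp(−π·0.640/√(1−0.640²)) = 0.0732, i.e. 7.32%.

%OS ≈ 7.32%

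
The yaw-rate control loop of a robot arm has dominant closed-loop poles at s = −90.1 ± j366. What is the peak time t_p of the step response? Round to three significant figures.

t_p ≈ 0.00858 s

t_p = π/ω_d with ω_d = 366 (the imaginary part), so t_p = 0.00858 s.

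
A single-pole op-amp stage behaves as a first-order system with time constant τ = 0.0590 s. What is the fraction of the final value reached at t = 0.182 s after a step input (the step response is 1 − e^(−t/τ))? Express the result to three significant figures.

y/y_∞ ≈ 0.954

y(t)/y_∞ = 1 − e^(−t/τ) = 1 − e^(−0.182/0.0590) = 1 − e^(−3.08) = 0.954.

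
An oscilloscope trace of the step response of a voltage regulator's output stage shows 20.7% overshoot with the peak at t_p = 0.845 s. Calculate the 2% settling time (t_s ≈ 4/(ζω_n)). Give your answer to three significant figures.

t_s ≈ 2.15 s

ζ from %OS: ζ = |ln 0.207|/√(π²+ln²0.207) = 0.448.
t_p = π/ω_d ⇒ ω_d = 3.72 rad/s; then ω_n = ω_d/√(1−ζ²) = 4.16 rad/s.
t_s ≈ 4/(ζω_n) = 4/(0.448·4.16) = 2.15 s.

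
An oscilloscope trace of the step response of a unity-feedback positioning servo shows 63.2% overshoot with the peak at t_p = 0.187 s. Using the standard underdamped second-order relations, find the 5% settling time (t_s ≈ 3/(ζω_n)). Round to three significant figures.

The overshoot fixes ζ = −ln(OS)/√(π²+ln²(OS)) = 0.145.
From t_p = π/ω_d, ω_d = π/0.187 = 16.8 rad/s, so ω_n = ω_d/√(1−ζ²) = 17.0 rad/s.
t_s ≈ 3/(ζω_n) = 3/(0.145·17.0) = 1.22 s.

t_s ≈ 1.22 s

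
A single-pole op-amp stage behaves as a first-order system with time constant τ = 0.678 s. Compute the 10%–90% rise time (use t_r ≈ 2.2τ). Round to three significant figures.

t_r ≈ 2.2τ = 1.49 s.

t_r ≈ 1.49 s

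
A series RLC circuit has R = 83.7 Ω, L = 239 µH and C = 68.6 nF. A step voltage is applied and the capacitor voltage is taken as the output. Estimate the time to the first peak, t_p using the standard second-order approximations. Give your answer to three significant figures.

For a series RLC circuit (capacitor voltage as output), ω_n = 1/√(LC) = 1/√(239 µH · 68.6 nF) = 247000 rad/s.
ζ = (R/2)·√(C/L) = (83.7/2)·√(68.6 nF/239 µH) = 0.709.
The damped frequency ω_d = ω_n√(1−ζ²) = 174000 rad/s. t_p = π/ω_d = 0.0000180 s.

t_p ≈ 0.0000180 s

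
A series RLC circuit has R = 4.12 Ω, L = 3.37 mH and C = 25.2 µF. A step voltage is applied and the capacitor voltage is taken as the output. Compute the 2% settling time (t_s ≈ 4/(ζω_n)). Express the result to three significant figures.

t_s ≈ 0.00654 s

For a series RLC circuit (capacitor voltage as output), ω_n = 1/√(LC) = 1/√(3.37 mH · 25.2 µF) = 3430 rad/s.
ζ = (R/2)·√(C/L) = (4.12/2)·√(25.2 µF/3.37 mH) = 0.178.
t_s ≈ 4/(ζω_n) = 0.00654 s.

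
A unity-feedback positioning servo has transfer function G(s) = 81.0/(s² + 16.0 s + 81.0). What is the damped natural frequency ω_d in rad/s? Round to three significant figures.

ω_d ≈ 4.12 rad/s

Matching coefficients with s² + 2ζω_n s + ω_n² gives ω_n² = 81.0 ⇒ ω_n = 9.00 rad/s, and ζ = 16.0/(2ω_n) = 0.889.
ω_d = ω_n√(1−ζ²) = 4.12 rad/s.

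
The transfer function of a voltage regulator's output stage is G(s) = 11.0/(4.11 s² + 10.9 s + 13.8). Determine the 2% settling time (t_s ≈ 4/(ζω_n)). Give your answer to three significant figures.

Dividing through by 4.11: denominator becomes s² + 2.652 s + 3.358.
So ω_n = √3.358 = 1.83 rad/s and ζ = 2.652/(2·1.83) = 0.724.
t_s ≈ 4/(ζω_n) = 3.02 s.

t_s ≈ 3.02 s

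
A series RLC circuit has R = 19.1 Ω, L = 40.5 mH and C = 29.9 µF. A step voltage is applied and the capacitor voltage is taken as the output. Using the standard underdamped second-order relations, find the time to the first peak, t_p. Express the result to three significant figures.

For a series RLC circuit (capacitor voltage as output), ω_n = 1/√(LC) = 1/√(40.5 mH · 29.9 µF) = 909 rad/s.
ζ = (R/2)·√(C/L) = (19.1/2)·√(29.9 µF/40.5 mH) = 0.259.
ω_d = ω_n√(1−ζ²) = 878 rad/s. t_p = π/ω_d = 0.00358 s.

t_p ≈ 0.00358 s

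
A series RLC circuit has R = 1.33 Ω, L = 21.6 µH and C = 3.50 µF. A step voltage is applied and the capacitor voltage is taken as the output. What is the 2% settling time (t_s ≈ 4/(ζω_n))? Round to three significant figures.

For a series RLC circuit (capacitor voltage as output), ω_n = 1/√(LC) = 1/√(21.6 µH · 3.50 µF) = 115000 rad/s.
ζ = (R/2)·√(C/L) = (1.33/2)·√(3.50 µF/21.6 µH) = 0.268.
t_s ≈ 4/(ζω_n) = 0.000130 s.

t_s ≈ 0.000130 s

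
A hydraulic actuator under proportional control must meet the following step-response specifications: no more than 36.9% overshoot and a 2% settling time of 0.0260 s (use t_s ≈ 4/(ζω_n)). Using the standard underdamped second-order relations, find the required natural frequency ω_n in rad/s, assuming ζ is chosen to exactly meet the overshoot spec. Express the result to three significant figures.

ζ = −ln(OS)/√(π² + (ln OS)²). With OS = 0.369, ln OS = −0.9970 and ζ = 0.9970/3.296 = 0.302.
From t_s ≈ 4/(ζω_n): ω_n = 4/(ζ·t_s) = 4/(0.302·0.0260) = 509 rad/s.

ω_n ≈ 509 rad/s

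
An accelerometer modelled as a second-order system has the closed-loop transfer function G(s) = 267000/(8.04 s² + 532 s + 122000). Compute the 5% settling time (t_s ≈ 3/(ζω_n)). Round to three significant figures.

t_s ≈ 0.0907 s

Dividing through by 8.04: denominator becomes s² + 66.17 s + 15170.
So ω_n = √15170 = 123 rad/s and ζ = 66.17/(2·123) = 0.269.
t_s ≈ 3/(ζω_n) = 0.0907 s.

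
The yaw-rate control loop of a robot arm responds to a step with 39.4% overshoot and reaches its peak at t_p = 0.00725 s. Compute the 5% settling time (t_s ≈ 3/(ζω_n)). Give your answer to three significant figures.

t_s ≈ 0.0234 s

ζ from %OS: ζ = |ln 0.394|/√(π²+ln²0.394) = 0.284.
t_p = π/ω_d ⇒ ω_d = 433 rad/s; then ω_n = ω_d/√(1−ζ²) = 452 rad/s.
t_s ≈ 3/(ζω_n) = 3/(0.284·452) = 0.0234 s.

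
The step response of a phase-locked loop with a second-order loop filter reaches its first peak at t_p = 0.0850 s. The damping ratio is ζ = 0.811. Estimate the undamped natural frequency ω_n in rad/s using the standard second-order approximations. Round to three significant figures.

ω_n ≈ 63.2 rad/s

Peak time t_p = π/ω_d, so ω_d = π/t_p = π/0.0850 = 37.0 rad/s.
ω_n = ω_d/√(1−ζ²) = 37.0/√0.342 = 63.2 rad/s.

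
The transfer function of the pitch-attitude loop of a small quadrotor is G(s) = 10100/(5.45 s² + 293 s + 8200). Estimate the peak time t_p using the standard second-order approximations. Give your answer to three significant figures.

t_p ≈ 0.112 s

Dividing through by 5.45: denominator becomes s² + 53.76 s + 1505.
So ω_n = √1505 = 38.8 rad/s and ζ = 53.76/(2·38.8) = 0.693.
The damped frequency ω_d = ω_n√(1−ζ²) = 28.0 rad/s. t_p = π/ω_d = 0.112 s.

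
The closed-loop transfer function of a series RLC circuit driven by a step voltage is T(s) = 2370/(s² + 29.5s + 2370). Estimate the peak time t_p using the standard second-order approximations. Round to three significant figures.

Matching coefficients with s² + 2ζω_n s + ω_n² gives ω_n² = 2370 ⇒ ω_n = 48.7 rad/s, and ζ = 29.5/(2ω_n) = 0.303.
ω_d = 48.7·√(1 − 0.303²) = 46.4 rad/s. Then t_p = π/ω_d = 0.0677 s.

t_p ≈ 0.0677 s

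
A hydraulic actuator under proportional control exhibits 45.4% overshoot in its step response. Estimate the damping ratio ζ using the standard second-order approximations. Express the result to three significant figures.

Inverting the overshoot relation: ζ = |ln 0.454|/√(π² + ln²0.454) = 0.244.

ζ ≈ 0.244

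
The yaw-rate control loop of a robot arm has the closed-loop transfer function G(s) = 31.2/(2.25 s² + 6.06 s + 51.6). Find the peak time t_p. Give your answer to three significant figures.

Dividing through by 2.25: denominator becomes s² + 2.693 s + 22.93.
So ω_n = √22.93 = 4.79 rad/s and ζ = 2.693/(2·4.79) = 0.281.
ω_d = ω_n√(1−ζ²) = 4.60 rad/s. t_p = π/ω_d = 0.684 s.

t_p ≈ 0.684 s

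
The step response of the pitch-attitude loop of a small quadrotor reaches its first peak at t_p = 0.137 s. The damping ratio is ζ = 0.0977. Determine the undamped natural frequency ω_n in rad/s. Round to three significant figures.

Peak time t_p = π/ω_d, so ω_d = π/t_p = π/0.137 = 22.9 rad/s.
ω_n = ω_d/√(1−ζ²) = 22.9/√0.990 = 23.0 rad/s.

ω_n ≈ 23.0 rad/s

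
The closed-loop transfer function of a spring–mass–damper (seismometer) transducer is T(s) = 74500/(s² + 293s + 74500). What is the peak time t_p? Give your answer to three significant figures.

ω_n = √74500 = 273 rad/s; ζ = 293/(2·273) = 0.537.
ω_d = 273·√(1 − 0.537²) = 230 rad/s. Then t_p = π/ω_d = 0.0136 s.

t_p ≈ 0.0136 s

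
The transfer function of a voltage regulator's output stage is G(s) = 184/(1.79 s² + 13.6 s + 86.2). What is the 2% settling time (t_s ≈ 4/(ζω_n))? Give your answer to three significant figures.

t_s ≈ 1.05 s

Dividing through by 1.79: denominator becomes s² + 7.598 s + 48.16.
So ω_n = √48.16 = 6.94 rad/s and ζ = 7.598/(2·6.94) = 0.547.
t_s ≈ 4/(ζω_n) = 1.05 s.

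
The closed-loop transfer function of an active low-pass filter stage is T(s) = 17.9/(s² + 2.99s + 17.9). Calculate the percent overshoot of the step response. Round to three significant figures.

%OS ≈ 30.5%

Comparing the denominator to s² + 2ζω_n s + ω_n²: ω_n = √17.9 = 4.23 rad/s, and 2ζω_n = 2.99 so ζ = 2.99/(2·4.23) = 0.353.
%OS = 100 e^{−πζ/√(1−ζ²)} with ζ = 0.353 gives 30.5%.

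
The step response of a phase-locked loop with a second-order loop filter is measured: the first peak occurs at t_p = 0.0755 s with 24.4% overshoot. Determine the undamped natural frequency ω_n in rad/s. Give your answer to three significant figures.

ω_n ≈ 45.6 rad/s

ζ from %OS: ζ = |ln 0.244|/√(π²+ln²0.244) = 0.410.
From t_p = π/ω_d, ω_d = π/0.0755 = 41.6 rad/s, so ω_n = ω_d/√(1−ζ²) = 45.6 rad/s.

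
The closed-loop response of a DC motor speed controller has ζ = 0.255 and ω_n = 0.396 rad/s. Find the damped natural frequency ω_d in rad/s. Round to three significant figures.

ω_d = ω_n√(1−ζ²) = 0.396·√0.935 = 0.383 rad/s.

ω_d ≈ 0.383 rad/s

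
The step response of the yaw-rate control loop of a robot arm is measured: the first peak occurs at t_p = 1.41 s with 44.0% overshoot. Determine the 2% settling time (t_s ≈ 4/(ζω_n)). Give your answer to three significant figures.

ζ from %OS: ζ = |ln 0.440|/√(π²+ln²0.440) = 0.253.
t_p = π/ω_d ⇒ ω_d = 2.23 rad/s; then ω_n = ω_d/√(1−ζ²) = 2.30 rad/s.
t_s ≈ 4/(ζω_n) = 4/(0.253·2.30) = 6.87 s.

t_s ≈ 6.87 s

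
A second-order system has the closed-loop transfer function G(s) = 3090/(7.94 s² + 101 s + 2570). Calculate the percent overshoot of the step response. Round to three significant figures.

%OS ≈ 30.5%

Dividing through by 7.94: denominator becomes s² + 12.72 s + 323.7.
So ω_n = √323.7 = 18.0 rad/s and ζ = 12.72/(2·18.0) = 0.354.
%OS = 100·exp(−πζ/√(1−ζ²)) = 30.5%.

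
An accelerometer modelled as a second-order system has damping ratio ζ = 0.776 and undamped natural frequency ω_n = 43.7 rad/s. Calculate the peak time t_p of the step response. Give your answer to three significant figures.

The damped frequency is ω_d = ω_n√(1−ζ²) = 43.7·√(1−0.602) = 27.6 rad/s.
Peak time t_p = π/ω_d = π/27.6 = 0.114 s.

t_p ≈ 0.114 s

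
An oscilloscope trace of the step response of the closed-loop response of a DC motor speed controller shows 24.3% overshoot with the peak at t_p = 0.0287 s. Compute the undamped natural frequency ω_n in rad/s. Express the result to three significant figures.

The overshoot fixes ζ = −ln(OS)/√(π²+ln²(OS)) = 0.411.
t_p = π/ω_d ⇒ ω_d = 109 rad/s; then ω_n = ω_d/√(1−ζ²) = 120 rad/s.

ω_n ≈ 120 rad/s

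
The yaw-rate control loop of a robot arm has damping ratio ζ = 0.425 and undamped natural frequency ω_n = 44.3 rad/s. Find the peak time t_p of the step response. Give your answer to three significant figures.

The damped frequency is ω_d = ω_n√(1−ζ²) = 44.3·√(1−0.181) = 40.1 rad/s.
Peak time t_p = π/ω_d = π/40.1 = 0.0783 s.

t_p ≈ 0.0783 s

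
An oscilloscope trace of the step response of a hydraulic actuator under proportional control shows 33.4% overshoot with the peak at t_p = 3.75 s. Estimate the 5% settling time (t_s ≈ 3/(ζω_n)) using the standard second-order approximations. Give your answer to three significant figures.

ζ from %OS: ζ = |ln 0.334|/√(π²+ln²0.334) = 0.330.
t_p = π/ω_d ⇒ ω_d = 0.838 rad/s; then ω_n = ω_d/√(1−ζ²) = 0.887 rad/s.
t_s ≈ 3/(ζω_n) = 3/(0.330·0.887) = 10.3 s.

t_s ≈ 10.3 s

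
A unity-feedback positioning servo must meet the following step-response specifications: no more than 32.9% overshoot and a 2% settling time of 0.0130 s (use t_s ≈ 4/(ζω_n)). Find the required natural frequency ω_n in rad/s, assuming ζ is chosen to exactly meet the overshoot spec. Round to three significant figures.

From %OS = 100·exp(−πζ/√(1−ζ²)), invert to get ζ = −ln(OS)/√(π² + ln²(OS)) with OS = 0.329.
−ln 0.329 = 1.112, so ζ = 1.112/√(π² + 1.236) = 0.334.
Then ω_n = 4/(ζ t_s) = 4/(0.334 × 0.0130) = 922 rad/s.

ω_n ≈ 922 rad/s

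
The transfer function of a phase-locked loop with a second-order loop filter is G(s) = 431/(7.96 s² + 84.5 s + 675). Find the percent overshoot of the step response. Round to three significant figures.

%OS ≈ 10.9%

Dividing through by 7.96: denominator becomes s² + 10.62 s + 84.80.
So ω_n = √84.80 = 9.21 rad/s and ζ = 10.62/(2·9.21) = 0.576.
%OS = 100·exp(−πζ/√(1−ζ²)) = 10.9%.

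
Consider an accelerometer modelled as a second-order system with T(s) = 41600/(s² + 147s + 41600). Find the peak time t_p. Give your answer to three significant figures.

Matching coefficients with s² + 2ζω_n s + ω_n² gives ω_n² = 41600 ⇒ ω_n = 204 rad/s, and ζ = 147/(2ω_n) = 0.360.
ω_d = 204·√(1 − 0.360²) = 190 rad/s. Then t_p = π/ω_d = 0.0165 s.

t_p ≈ 0.0165 s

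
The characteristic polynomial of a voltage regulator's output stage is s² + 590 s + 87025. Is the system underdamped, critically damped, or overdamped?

critically damped

a² − 4b = 590² − 4·87025 = 0 (repeated real root); the system is critically damped.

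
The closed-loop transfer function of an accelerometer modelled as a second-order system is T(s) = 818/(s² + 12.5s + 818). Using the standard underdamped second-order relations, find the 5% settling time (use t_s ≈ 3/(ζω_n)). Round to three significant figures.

Matching coefficients with s² + 2ζω_n s + ω_n² gives ω_n² = 818 ⇒ ω_n = 28.6 rad/s, and ζ = 12.5/(2ω_n) = 0.219.
t_s ≈ 3/(ζω_n) = 3/(0.219·28.6) = 0.480 s.

t_s ≈ 0.480 s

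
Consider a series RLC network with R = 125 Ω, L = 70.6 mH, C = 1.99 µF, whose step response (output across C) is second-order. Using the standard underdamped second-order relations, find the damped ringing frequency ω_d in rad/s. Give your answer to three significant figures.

ω_d ≈ 2520 rad/s

For a series RLC circuit (capacitor voltage as output), ω_n = 1/√(LC) = 1/√(70.6 mH · 1.99 µF) = 2670 rad/s.
ζ = (R/2)·√(C/L) = (125/2)·√(1.99 µF/70.6 mH) = 0.332.
ω_d = ω_n√(1−ζ²) = 2520 rad/s.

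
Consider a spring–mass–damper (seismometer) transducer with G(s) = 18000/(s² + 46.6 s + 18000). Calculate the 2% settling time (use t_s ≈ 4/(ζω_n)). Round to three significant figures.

t_s ≈ 0.172 s

ω_n = √18000 = 134 rad/s; ζ = 46.6/(2·134) = 0.174.
t_s ≈ 4/(ζω_n) = 4/(0.174·134) = 0.172 s.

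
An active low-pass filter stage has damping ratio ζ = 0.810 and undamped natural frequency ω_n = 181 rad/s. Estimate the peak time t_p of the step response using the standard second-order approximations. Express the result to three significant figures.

The damped frequency is ω_d = ω_n√(1−ζ²) = 181·√(1−0.656) = 106 rad/s.
Peak time t_p = π/ω_d = π/106 = 0.0296 s.

t_p ≈ 0.0296 s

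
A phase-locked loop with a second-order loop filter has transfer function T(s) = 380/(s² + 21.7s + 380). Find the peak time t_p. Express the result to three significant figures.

Matching coefficients with s² + 2ζω_n s + ω_n² gives ω_n² = 380 ⇒ ω_n = 19.5 rad/s, and ζ = 21.7/(2ω_n) = 0.557.
ω_d = ω_n√(1−ζ²) = 16.2 rad/s. Then t_p = π/ω_d = 0.194 s.

t_p ≈ 0.194 s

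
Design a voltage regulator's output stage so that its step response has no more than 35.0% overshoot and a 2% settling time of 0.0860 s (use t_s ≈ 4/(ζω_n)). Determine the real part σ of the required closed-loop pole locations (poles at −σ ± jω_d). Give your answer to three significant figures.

σ ≈ 46.5

The settling-time spec alone fixes σ = ζω_n = 4/t_s = 4/0.0860 = 46.5.
(Overshoot then fixes ζ = 0.317 and hence ω_d = σ·√(1−ζ²)/ζ = 139 rad/s.)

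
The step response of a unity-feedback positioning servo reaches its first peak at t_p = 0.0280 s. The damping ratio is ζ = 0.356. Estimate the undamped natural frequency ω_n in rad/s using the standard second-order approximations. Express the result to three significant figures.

ω_n ≈ 120 rad/s

Peak time t_p = π/ω_d, so ω_d = π/t_p = π/0.0280 = 112 rad/s.
ω_n = ω_d/√(1−ζ²) = 112/√0.873 = 120 rad/s.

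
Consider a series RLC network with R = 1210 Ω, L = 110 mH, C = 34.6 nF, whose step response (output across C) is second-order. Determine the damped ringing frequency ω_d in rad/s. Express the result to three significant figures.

For a series RLC circuit (capacitor voltage as output), ω_n = 1/√(LC) = 1/√(110 mH · 34.6 nF) = 16200 rad/s.
ζ = (R/2)·√(C/L) = (1210/2)·√(34.6 nF/110 mH) = 0.339.
The damped frequency ω_d = ω_n√(1−ζ²) = 15200 rad/s.

ω_d ≈ 15200 rad/s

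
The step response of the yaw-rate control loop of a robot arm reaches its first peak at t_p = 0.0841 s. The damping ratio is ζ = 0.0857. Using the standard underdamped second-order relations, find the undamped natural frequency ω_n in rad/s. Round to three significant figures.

ω_n ≈ 37.5 rad/s

Peak time t_p = π/ω_d, so ω_d = π/t_p = π/0.0841 = 37.4 rad/s.
ω_n = ω_d/√(1−ζ²) = 37.4/√0.993 = 37.5 rad/s.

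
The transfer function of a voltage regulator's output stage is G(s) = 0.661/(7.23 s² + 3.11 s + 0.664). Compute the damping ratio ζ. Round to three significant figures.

ζ ≈ 0.710

Dividing through by 7.23: denominator becomes s² + 0.4302 s + 0.09184.
So ω_n = √0.09184 = 0.303 rad/s and ζ = 0.4302/(2·0.303) = 0.710.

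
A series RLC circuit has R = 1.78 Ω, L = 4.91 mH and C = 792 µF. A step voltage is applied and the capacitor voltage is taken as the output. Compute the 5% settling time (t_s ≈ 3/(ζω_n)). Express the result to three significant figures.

t_s ≈ 0.0166 s

For a series RLC circuit (capacitor voltage as output), ω_n = 1/√(LC) = 1/√(4.91 mH · 792 µF) = 507 rad/s.
ζ = (R/2)·√(C/L) = (1.78/2)·√(792 µF/4.91 mH) = 0.357.
t_s ≈ 3/(ζω_n) = 0.0166 s.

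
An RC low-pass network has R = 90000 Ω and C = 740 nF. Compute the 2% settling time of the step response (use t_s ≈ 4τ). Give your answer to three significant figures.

τ = RC = 90000 × 740 nF = 0.0666 s.
t_s ≈ 4τ = 0.266 s.

t_s ≈ 0.266 s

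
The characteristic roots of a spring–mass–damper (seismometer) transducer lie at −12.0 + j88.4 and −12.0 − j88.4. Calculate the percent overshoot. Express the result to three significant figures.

%OS ≈ 65.3%

With σ = 12.0, ω_d = 88.4: ω_n = √(σ²+ω_d²) = 89.2 rad/s, ζ = σ/ω_n = 0.135.
%OS = 100·exp(−πζ/√(1−ζ²)) = 65.3%.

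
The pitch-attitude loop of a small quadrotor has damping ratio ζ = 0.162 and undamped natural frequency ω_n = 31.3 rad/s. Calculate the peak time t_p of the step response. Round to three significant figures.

The damped frequency is ω_d = ω_n√(1−ζ²) = 31.3·√(1−0.0262) = 30.9 rad/s.
Peak time t_p = π/ω_d = π/30.9 = 0.102 s.

t_p ≈ 0.102 s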